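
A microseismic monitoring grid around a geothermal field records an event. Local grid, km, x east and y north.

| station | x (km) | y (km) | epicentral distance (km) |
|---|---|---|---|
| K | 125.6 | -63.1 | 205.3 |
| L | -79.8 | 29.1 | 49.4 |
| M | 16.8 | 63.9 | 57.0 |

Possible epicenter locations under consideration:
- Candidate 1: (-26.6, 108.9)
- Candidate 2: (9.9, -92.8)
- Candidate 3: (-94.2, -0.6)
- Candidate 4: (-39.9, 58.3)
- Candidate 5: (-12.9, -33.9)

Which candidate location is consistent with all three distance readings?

Candidate 4

For each candidate, compare |candidate − station| to the reported distance:
Candidate 1: residuals K 24.4, L 46.5, M 5.5 → max 46.5 km
Candidate 2: residuals K 85.8, L 101.9, M 99.9 → max 101.9 km
Candidate 3: residuals K 23.2, L 16.4, M 71.4 → max 71.4 km
Candidate 4: residuals K 0.0, L 0.0, M 0.0 → max 0.0 km
Candidate 5: residuals K 63.8, L 42.5, M 45.2 → max 63.8 km
Only Candidate 4 has all residuals ≈ 0.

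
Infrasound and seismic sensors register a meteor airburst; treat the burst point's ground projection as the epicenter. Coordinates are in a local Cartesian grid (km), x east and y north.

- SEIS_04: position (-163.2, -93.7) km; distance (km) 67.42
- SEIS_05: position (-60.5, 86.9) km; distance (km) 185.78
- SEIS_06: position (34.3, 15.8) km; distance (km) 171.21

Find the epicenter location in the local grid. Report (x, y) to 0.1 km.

Circle about each station: (x + 163.2)² + (y + 93.7)² = 67.42²; (x + 60.5)² + (y − 86.9)² = 185.78²; (x − 34.3)² + (y − 15.8)² = 171.21².
Subtracting the SEIS_04 equation from the SEIS_05 and SEIS_06 equations removes the quadratic terms:
205.4 x + 361.2 y = -54170.82
395.0 x + 219.0 y = -58755.21
Solving the 2×2 system: x ≈ -95.8, y ≈ -95.5 km.

x ≈ -95.8 km, y ≈ -95.5 km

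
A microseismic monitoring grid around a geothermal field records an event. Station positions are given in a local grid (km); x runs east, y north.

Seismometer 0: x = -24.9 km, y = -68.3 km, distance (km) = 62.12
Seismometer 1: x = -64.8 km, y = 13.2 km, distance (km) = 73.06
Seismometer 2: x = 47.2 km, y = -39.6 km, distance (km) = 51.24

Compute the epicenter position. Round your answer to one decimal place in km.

(3.4, -13.0)

Circle about each station: (x + 24.9)² + (y + 68.3)² = 62.12²; (x + 64.8)² + (y − 13.2)² = 73.06²; (x − 47.2)² + (y + 39.6)² = 51.24².
Subtracting the Seismometer 0 equation from the Seismometer 1 and Seismometer 2 equations removes the quadratic terms:
-79.8 x + 163.0 y = -2390.49
144.2 x + 57.4 y = -255.54
Solving the 2×2 system: x ≈ 3.4, y ≈ -13.0 km.
Check against Seismometer 0 (with the unrounded x, y): √((x + 24.9)²+(y + 68.3)²) = 62.12 ≈ 62.12 km. ✓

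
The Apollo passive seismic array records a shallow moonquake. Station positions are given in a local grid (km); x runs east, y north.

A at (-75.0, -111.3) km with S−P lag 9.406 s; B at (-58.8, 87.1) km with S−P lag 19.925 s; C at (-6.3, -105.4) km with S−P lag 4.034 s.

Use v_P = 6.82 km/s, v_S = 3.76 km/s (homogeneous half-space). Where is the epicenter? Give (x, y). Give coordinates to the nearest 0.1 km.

x ≈ -6.9 km, y ≈ -71.6 km

Distance from S−P lag: d = Δt · v_P v_S / (v_P − v_S) = Δt · (6.82·3.76)/(6.82−3.76) ≈ 8.3801·Δt.
So d_A = 78.82, d_B = 166.97, d_C = 33.81 km.
Circle about each station: (x + 75.0)² + (y + 111.3)² = 78.82²; (x + 58.8)² + (y − 87.1)² = 166.97²; (x + 6.3)² + (y + 105.4)² = 33.81².
Subtracting the A equation from the B and C equations removes the quadratic terms:
32.4 x + 396.8 y = -28635.23
137.4 x + 11.8 y = -1794.36
Solving the 2×2 system: x ≈ -6.9, y ≈ -71.6 km.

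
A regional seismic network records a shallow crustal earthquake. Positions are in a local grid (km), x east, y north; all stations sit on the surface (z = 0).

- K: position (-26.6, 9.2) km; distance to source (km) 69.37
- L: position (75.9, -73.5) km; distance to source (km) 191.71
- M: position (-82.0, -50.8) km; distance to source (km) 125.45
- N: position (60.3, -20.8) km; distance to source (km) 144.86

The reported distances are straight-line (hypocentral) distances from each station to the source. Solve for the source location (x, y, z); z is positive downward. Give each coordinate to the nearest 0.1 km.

Each station gives a sphere (x−x_i)² + (y−y_i)² + z² = d_i² (stations at z=0).
Subtracting the K sphere from L and M: z² cancels, leaving linear equations in x and y:
205.0 x − 165.4 y = -21569.67
-110.8 x − 120.0 y = -2413.07
Solving: x ≈ -51.000, y ≈ 67.199 km (keep extra digits for the depth step; rounded: -51.0, 67.2).
Then from the K sphere: z² = 69.37² − (x + 26.6)² − (y − 9.2)² with x = -51.000, y = 67.199, so z ≈ 29.205 ≈ 29.2 km.

x ≈ -51.0 km, y ≈ 67.2 km, depth ≈ 29.2 km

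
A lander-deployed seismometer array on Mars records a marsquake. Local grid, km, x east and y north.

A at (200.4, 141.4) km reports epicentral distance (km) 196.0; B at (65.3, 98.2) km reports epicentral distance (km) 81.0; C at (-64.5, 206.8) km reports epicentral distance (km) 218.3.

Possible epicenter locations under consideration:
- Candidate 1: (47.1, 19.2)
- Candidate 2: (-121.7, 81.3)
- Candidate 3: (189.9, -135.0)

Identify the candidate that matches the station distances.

For each candidate, compare |candidate − station| to the reported distance:
Candidate 1: residuals A 0.0, B 0.1, C 0.0 → max 0.1 km
Candidate 2: residuals A 131.7, B 106.8, C 80.4 → max 131.7 km
Candidate 3: residuals A 80.6, B 183.4, C 207.8 → max 207.8 km
Only Candidate 1 has all residuals ≈ 0.

Candidate 1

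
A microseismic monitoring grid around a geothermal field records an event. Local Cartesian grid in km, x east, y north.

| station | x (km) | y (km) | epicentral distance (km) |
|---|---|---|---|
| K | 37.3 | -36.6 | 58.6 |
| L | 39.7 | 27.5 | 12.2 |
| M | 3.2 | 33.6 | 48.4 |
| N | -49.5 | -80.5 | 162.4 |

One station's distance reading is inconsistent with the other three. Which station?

N

Solve using three stations at a time. Using K, L, M (subtract circle equations pairwise → linear system) gives (x, y) ≈ (49.8, 20.7).
Distances from that point to each station vs reported:
  K: calculated 58.6 vs reported 58.6 → residual 0.0 km
  L: calculated 12.2 vs reported 12.2 → residual 0.0 km
  M: calculated 48.4 vs reported 48.4 → residual 0.0 km
  N: calculated 141.8 vs reported 162.4 → residual 20.6 km
K, L, M are mutually consistent (residuals ≈ 0); N is off by 20.6 km.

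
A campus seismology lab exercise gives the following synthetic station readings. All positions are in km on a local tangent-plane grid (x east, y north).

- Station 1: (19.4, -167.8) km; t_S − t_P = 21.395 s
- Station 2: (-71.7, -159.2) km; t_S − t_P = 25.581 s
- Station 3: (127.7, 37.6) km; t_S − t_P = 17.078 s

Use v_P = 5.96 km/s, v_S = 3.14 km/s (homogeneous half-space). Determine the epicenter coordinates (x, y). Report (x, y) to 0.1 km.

Distance from S−P lag: d = Δt · v_P v_S / (v_P − v_S) = Δt · (5.96·3.14)/(5.96−3.14) ≈ 6.6363·Δt.
So d_Station 1 = 141.98, d_Station 2 = 169.76, d_Station 3 = 113.33 km.
Circle about each station: (x − 19.4)² + (y + 167.8)² = 141.98²; (x + 71.7)² + (y + 159.2)² = 169.76²; (x − 127.7)² + (y − 37.6)² = 113.33².
Subtracting pairs of circle equations eliminates x²+y² and gives linear equations (the radical axes):
-182.2 x + 17.2 y = -6707.81
216.6 x + 410.8 y = -3497.52
Solving the 2×2 system: x ≈ 34.3, y ≈ -26.6 km.
Check against Station 1 (with the unrounded x, y): √((x − 19.4)²+(y + 167.8)²) = 141.98 ≈ 141.98 km. ✓

x ≈ 34.3 km, y ≈ -26.6 km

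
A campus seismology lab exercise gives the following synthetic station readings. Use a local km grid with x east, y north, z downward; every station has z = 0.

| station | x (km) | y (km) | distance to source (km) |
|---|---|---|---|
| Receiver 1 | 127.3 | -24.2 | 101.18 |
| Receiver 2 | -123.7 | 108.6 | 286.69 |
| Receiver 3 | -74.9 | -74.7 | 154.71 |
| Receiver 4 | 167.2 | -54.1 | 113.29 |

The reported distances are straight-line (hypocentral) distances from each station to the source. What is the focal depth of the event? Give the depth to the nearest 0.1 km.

z ≈ 44.1 km

Each station gives a sphere (x−x_i)² + (y−y_i)² + z² = d_i² (stations at z=0).
Subtracting the Receiver 1 sphere from Receiver 2 and Receiver 3: z² cancels, leaving linear equations in x and y:
-502.0 x + 265.6 y = -61649.04
-404.4 x − 101.0 y = -19298.62
Solving: x ≈ 71.800, y ≈ -96.407 km (keep extra digits for the depth step; rounded: 71.8, -96.4).
Then from the Receiver 1 sphere: z² = 101.18² − (x − 127.3)² − (y + 24.2)² with x = 71.800, y = -96.407, so z ≈ 44.083 ≈ 44.1 km.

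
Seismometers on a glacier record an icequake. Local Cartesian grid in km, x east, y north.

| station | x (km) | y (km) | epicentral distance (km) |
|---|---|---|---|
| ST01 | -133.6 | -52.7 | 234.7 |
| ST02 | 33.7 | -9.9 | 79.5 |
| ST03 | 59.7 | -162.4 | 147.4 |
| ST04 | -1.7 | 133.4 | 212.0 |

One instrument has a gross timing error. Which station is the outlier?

ST03

Solve using three stations at a time. Using ST01, ST02, ST04 (subtract circle equations pairwise → linear system) gives (x, y) ≈ (101.1, -52.0).
Distances from that point to each station vs reported:
  ST01: calculated 234.7 vs reported 234.7 → residual 0.0 km
  ST02: calculated 79.5 vs reported 79.5 → residual 0.0 km
  ST03: calculated 117.9 vs reported 147.4 → residual 29.5 km
  ST04: calculated 212.0 vs reported 212.0 → residual 0.0 km
ST01, ST02, ST04 are mutually consistent (residuals ≈ 0); ST03 is off by 29.5 km.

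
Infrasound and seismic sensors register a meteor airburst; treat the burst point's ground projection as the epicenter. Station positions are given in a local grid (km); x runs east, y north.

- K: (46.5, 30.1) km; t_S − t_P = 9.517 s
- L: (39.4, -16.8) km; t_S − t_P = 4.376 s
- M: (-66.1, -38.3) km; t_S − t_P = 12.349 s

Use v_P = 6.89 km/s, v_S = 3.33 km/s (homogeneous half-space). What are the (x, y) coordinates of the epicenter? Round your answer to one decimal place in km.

x ≈ 11.4 km, y ≈ -20.2 km

Distance from S−P lag: d = Δt · v_P v_S / (v_P − v_S) = Δt · (6.89·3.33)/(6.89−3.33) ≈ 6.4449·Δt.
So d_K = 61.34, d_L = 28.20, d_M = 79.59 km.
Circle about each station: (x − 46.5)² + (y − 30.1)² = 61.34²; (x − 39.4)² + (y + 16.8)² = 28.20²; (x + 66.1)² + (y + 38.3)² = 79.59².
Subtracting pairs of circle equations eliminates x²+y² and gives linear equations (the radical axes):
-14.2 x − 93.8 y = 1733.70
-225.2 x − 136.8 y = 195.87
Solving the 2×2 system: x ≈ 11.4, y ≈ -20.2 km.
Check against K (with the unrounded x, y): √((x − 46.5)²+(y − 30.1)²) = 61.34 ≈ 61.34 km. ✓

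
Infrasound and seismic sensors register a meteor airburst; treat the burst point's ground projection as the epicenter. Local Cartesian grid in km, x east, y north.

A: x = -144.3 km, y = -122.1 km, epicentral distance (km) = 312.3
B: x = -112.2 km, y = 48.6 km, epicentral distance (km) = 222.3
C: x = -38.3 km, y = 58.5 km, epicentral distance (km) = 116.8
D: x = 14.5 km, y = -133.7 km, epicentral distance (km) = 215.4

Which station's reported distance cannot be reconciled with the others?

Solve using three stations at a time. Using A, B, D (subtract circle equations pairwise → linear system) gives (x, y) ≈ (109.8, 59.4).
Distances from that point to each station vs reported:
  A: calculated 312.3 vs reported 312.3 → residual 0.0 km
  B: calculated 222.2 vs reported 222.3 → residual 0.1 km
  C: calculated 148.1 vs reported 116.8 → residual 31.3 km
  D: calculated 215.3 vs reported 215.4 → residual 0.1 km
A, B, D are mutually consistent (residuals ≈ 0); C is off by 31.3 km.

C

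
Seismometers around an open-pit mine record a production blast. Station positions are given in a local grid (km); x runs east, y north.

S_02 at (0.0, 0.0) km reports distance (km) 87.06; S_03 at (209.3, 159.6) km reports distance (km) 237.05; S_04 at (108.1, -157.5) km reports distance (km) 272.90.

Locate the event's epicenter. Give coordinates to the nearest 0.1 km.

x ≈ -15.9 km, y ≈ 85.6 km

Circle about each station: x² + y² = 87.06²; (x − 209.3)² + (y − 159.6)² = 237.05²; (x − 108.1)² + (y + 157.5)² = 272.90².
Subtracting the S_02 equation from the S_03 and S_04 equations removes the quadratic terms:
418.6 x + 319.2 y = 20665.39
216.2 x − 315.0 y = -30403.11
Solving the 2×2 system: x ≈ -15.9, y ≈ 85.6 km.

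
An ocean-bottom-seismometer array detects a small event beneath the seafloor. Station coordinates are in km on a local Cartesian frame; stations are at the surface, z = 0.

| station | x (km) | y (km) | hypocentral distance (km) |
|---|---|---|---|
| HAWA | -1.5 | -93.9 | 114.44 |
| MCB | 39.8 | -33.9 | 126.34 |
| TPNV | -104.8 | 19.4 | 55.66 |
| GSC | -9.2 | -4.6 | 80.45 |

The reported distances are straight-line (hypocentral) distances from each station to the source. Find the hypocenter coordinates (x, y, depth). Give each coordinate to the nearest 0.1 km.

x ≈ -81.2 km, y ≈ -18.7 km, depth ≈ 33.0 km

Each station gives a sphere (x−x_i)² + (y−y_i)² + z² = d_i² (stations at z=0).
Subtracting the HAWA sphere from MCB and TPNV: z² cancels, leaving linear equations in x and y:
82.6 x + 120.0 y = -8951.49
-206.6 x + 226.6 y = 12538.42
Solving: x ≈ -81.202, y ≈ -18.702 km (keep extra digits for the depth step; rounded: -81.2, -18.7).
Then from the HAWA sphere: z² = 114.44² − (x + 1.5)² − (y + 93.9)² with x = -81.202, y = -18.702, so z ≈ 33.006 ≈ 33.0 km.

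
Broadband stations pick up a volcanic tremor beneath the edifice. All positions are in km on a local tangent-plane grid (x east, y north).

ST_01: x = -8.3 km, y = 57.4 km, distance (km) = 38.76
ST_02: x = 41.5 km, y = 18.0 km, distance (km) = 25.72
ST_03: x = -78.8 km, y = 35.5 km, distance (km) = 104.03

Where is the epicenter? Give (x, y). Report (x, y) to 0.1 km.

Circle about each station: (x + 8.3)² + (y − 57.4)² = 38.76²; (x − 41.5)² + (y − 18.0)² = 25.72²; (x + 78.8)² + (y − 35.5)² = 104.03².
Subtracting pairs of circle equations eliminates x²+y² and gives linear equations (the radical axes):
99.6 x − 78.8 y = -476.58
-141.0 x − 43.8 y = -5213.86
Solving the 2×2 system: x ≈ 25.2, y ≈ 37.9 km.
Check against ST_01 (with the unrounded x, y): √((x + 8.3)²+(y − 57.4)²) = 38.76 ≈ 38.76 km. ✓

(25.2, 37.9)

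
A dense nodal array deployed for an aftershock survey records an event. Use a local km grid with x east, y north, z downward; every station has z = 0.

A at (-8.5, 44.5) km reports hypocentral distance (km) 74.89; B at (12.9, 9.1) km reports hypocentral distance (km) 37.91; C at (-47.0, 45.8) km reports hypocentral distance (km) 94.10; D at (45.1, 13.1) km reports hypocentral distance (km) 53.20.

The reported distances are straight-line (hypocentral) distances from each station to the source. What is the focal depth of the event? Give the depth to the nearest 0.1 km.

z ≈ 13.8 km

Each station gives a sphere (x−x_i)² + (y−y_i)² + z² = d_i² (stations at z=0).
Subtracting the A sphere from B and C: z² cancels, leaving linear equations in x and y:
42.8 x − 70.8 y = 2368.06
-77.0 x + 2.6 y = -992.16
Solving: x ≈ 12.001, y ≈ -26.193 km (keep extra digits for the depth step; rounded: 12.0, -26.2).
Then from the A sphere: z² = 74.89² − (x + 8.5)² − (y − 44.5)² with x = 12.001, y = -26.193, so z ≈ 13.810 ≈ 13.8 km.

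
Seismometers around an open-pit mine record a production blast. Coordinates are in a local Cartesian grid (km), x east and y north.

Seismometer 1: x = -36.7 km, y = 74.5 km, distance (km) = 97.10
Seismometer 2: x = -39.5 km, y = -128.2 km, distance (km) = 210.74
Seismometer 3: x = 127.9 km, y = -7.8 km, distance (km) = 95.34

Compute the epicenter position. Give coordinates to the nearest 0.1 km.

Circle about each station: (x + 36.7)² + (y − 74.5)² = 97.10²; (x + 39.5)² + (y + 128.2)² = 210.74²; (x − 127.9)² + (y + 7.8)² = 95.34².
Subtracting the Seismometer 1 equation from the Seismometer 2 and Seismometer 3 equations removes the quadratic terms:
-5.6 x − 405.4 y = -23884.59
329.2 x − 164.6 y = 9860.80
Solving the 2×2 system: x ≈ 59.0, y ≈ 58.1 km.
Check against Seismometer 1 (with the unrounded x, y): √((x + 36.7)²+(y − 74.5)²) = 97.10 ≈ 97.10 km. ✓

(59.0, 58.1)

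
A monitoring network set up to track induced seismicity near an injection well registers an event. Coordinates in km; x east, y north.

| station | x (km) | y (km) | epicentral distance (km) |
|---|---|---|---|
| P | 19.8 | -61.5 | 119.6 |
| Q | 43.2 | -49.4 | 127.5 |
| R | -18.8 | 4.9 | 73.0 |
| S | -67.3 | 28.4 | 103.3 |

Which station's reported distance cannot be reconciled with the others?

Q

Solve using three stations at a time. Using P, R, S (subtract circle equations pairwise → linear system) gives (x, y) ≈ (31.8, 57.5).
Distances from that point to each station vs reported:
  P: calculated 119.6 vs reported 119.6 → residual 0.0 km
  Q: calculated 107.5 vs reported 127.5 → residual 20.0 km
  R: calculated 73.0 vs reported 73.0 → residual 0.0 km
  S: calculated 103.3 vs reported 103.3 → residual 0.0 km
P, R, S are mutually consistent (residuals ≈ 0); Q is off by 20.0 km.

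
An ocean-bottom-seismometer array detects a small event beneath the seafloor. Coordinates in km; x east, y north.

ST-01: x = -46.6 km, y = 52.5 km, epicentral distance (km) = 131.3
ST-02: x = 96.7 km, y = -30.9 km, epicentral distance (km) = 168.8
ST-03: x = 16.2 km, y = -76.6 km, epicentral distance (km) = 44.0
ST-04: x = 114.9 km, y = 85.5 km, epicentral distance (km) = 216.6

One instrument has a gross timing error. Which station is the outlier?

Solve using three stations at a time. Using ST-01, ST-03, ST-04 (subtract circle equations pairwise → linear system) gives (x, y) ≈ (-27.8, -77.5).
Distances from that point to each station vs reported:
  ST-01: calculated 131.3 vs reported 131.3 → residual 0.0 km
  ST-02: calculated 132.9 vs reported 168.8 → residual 35.9 km
  ST-03: calculated 44.0 vs reported 44.0 → residual 0.0 km
  ST-04: calculated 216.6 vs reported 216.6 → residual 0.0 km
ST-01, ST-03, ST-04 are mutually consistent (residuals ≈ 0); ST-02 is off by 35.9 km.

ST-02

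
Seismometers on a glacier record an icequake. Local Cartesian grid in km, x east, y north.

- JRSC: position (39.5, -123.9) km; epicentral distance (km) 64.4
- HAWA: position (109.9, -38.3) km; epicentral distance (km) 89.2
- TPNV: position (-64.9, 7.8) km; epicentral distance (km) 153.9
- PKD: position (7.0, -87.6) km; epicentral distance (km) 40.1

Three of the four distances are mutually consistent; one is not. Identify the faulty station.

Solve using three stations at a time. Using HAWA, TPNV, PKD (subtract circle equations pairwise → linear system) gives (x, y) ≈ (45.2, -99.7).
Distances from that point to each station vs reported:
  JRSC: calculated 24.9 vs reported 64.4 → residual 39.5 km
  HAWA: calculated 89.2 vs reported 89.2 → residual 0.0 km
  TPNV: calculated 153.9 vs reported 153.9 → residual 0.0 km
  PKD: calculated 40.1 vs reported 40.1 → residual 0.0 km
HAWA, TPNV, PKD are mutually consistent (residuals ≈ 0); JRSC is off by 39.5 km.

JRSC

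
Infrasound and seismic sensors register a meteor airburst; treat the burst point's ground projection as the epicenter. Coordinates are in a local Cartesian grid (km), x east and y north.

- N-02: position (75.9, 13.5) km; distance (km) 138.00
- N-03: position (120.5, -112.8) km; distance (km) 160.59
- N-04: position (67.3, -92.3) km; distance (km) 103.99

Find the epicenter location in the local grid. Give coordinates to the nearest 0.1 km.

(-34.2, -69.7)

Circle about each station: (x − 75.9)² + (y − 13.5)² = 138.00²; (x − 120.5)² + (y + 112.8)² = 160.59²; (x − 67.3)² + (y + 92.3)² = 103.99².
Subtracting pairs of circle equations eliminates x²+y² and gives linear equations (the radical axes):
89.2 x − 252.6 y = 14555.88
-17.2 x − 211.6 y = 15335.60
Solving the 2×2 system: x ≈ -34.2, y ≈ -69.7 km.
Check against N-02 (with the unrounded x, y): √((x − 75.9)²+(y − 13.5)²) = 137.99 ≈ 138.00 km. ✓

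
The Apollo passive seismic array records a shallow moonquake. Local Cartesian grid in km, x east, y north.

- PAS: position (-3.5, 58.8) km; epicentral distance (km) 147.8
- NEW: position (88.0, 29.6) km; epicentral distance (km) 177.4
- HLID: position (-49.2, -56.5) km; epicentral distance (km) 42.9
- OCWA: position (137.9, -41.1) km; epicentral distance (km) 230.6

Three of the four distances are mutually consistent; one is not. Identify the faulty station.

Solve using three stations at a time. Using PAS, HLID, OCWA (subtract circle equations pairwise → linear system) gives (x, y) ≈ (-91.9, -59.6).
Distances from that point to each station vs reported:
  PAS: calculated 147.8 vs reported 147.8 → residual 0.0 km
  NEW: calculated 200.8 vs reported 177.4 → residual 23.4 km
  HLID: calculated 42.9 vs reported 42.9 → residual 0.0 km
  OCWA: calculated 230.6 vs reported 230.6 → residual 0.0 km
PAS, HLID, OCWA are mutually consistent (residuals ≈ 0); NEW is off by 23.4 km.

NEW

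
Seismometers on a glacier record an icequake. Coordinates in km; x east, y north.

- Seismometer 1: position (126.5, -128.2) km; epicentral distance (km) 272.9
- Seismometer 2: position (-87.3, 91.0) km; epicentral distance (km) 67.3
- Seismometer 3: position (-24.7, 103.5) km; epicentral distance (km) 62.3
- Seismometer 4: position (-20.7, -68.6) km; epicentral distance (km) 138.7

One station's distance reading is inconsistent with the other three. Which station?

Solve using three stations at a time. Using Seismometer 1, Seismometer 3, Seismometer 4 (subtract circle equations pairwise → linear system) gives (x, y) ≈ (-70.2, 61.0).
Distances from that point to each station vs reported:
  Seismometer 1: calculated 272.9 vs reported 272.9 → residual 0.0 km
  Seismometer 2: calculated 34.6 vs reported 67.3 → residual 32.7 km
  Seismometer 3: calculated 62.3 vs reported 62.3 → residual 0.0 km
  Seismometer 4: calculated 138.7 vs reported 138.7 → residual 0.0 km
Seismometer 1, Seismometer 3, Seismometer 4 are mutually consistent (residuals ≈ 0); Seismometer 2 is off by 32.7 km.

Seismometer 2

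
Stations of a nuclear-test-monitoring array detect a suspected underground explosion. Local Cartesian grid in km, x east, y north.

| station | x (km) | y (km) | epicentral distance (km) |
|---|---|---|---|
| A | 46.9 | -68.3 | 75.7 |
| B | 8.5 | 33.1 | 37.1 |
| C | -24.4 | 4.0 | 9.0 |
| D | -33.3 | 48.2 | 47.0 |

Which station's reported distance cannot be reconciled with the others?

Solve using three stations at a time. Using B, C, D (subtract circle equations pairwise → linear system) gives (x, y) ≈ (-15.4, 4.7).
Distances from that point to each station vs reported:
  A: calculated 96.0 vs reported 75.7 → residual 20.3 km
  B: calculated 37.1 vs reported 37.1 → residual 0.0 km
  C: calculated 9.0 vs reported 9.0 → residual 0.0 km
  D: calculated 47.0 vs reported 47.0 → residual 0.0 km
B, C, D are mutually consistent (residuals ≈ 0); A is off by 20.3 km.

A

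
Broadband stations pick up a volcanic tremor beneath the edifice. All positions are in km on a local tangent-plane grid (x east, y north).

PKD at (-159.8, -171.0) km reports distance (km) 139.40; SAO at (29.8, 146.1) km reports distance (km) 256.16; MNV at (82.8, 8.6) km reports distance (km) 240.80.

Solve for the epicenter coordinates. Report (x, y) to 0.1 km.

Circle about each station: (x + 159.8)² + (y + 171.0)² = 139.40²; (x − 29.8)² + (y − 146.1)² = 256.16²; (x − 82.8)² + (y − 8.6)² = 240.80².
Subtracting the PKD equation from the SAO and MNV equations removes the quadratic terms:
379.2 x + 634.2 y = -78729.38
485.2 x + 359.2 y = -86399.52
Solving the 2×2 system: x ≈ -154.6, y ≈ -31.7 km.

x ≈ -154.6 km, y ≈ -31.7 km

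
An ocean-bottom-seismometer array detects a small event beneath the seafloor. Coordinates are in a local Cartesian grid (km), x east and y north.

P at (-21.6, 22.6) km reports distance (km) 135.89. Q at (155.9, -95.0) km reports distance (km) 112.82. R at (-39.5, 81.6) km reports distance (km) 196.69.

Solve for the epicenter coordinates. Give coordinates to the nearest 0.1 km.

x ≈ 43.1 km, y ≈ -96.9 km

Circle about each station: (x + 21.6)² + (y − 22.6)² = 135.89²; (x − 155.9)² + (y + 95.0)² = 112.82²; (x + 39.5)² + (y − 81.6)² = 196.69².
Subtracting pairs of circle equations eliminates x²+y² and gives linear equations (the radical axes):
355.0 x − 235.2 y = 38090.23
-35.8 x + 118.0 y = -12979.37
Solving the 2×2 system: x ≈ 43.1, y ≈ -96.9 km.
Check against P (with the unrounded x, y): √((x + 21.6)²+(y − 22.6)²) = 135.90 ≈ 135.89 km. ✓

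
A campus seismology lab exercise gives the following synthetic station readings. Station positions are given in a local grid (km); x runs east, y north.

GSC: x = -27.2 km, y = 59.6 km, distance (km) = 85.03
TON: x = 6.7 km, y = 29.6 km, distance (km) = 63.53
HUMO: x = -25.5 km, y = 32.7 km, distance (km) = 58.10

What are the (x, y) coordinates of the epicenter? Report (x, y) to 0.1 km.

x ≈ -25.1 km, y ≈ -25.4 km

Circle about each station: (x + 27.2)² + (y − 59.6)² = 85.03²; (x − 6.7)² + (y − 29.6)² = 63.53²; (x + 25.5)² + (y − 32.7)² = 58.10².
Subtracting pairs of circle equations eliminates x²+y² and gives linear equations (the radical axes):
67.8 x − 60.0 y = -176.91
3.4 x − 53.8 y = 1282.03
Solving the 2×2 system: x ≈ -25.1, y ≈ -25.4 km.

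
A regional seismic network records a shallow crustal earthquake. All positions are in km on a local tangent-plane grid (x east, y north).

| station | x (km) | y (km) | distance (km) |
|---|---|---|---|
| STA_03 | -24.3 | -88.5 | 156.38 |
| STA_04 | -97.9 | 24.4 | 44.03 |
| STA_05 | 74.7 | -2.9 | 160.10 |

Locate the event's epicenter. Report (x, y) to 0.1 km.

(-72.4, 60.3)

Circle about each station: (x + 24.3)² + (y + 88.5)² = 156.38²; (x + 97.9)² + (y − 24.4)² = 44.03²; (x − 74.7)² + (y + 2.9)² = 160.10².
Subtracting pairs of circle equations eliminates x²+y² and gives linear equations (the radical axes):
-147.2 x + 225.8 y = 24273.09
198.0 x + 171.2 y = -4011.55
Solving the 2×2 system: x ≈ -72.4, y ≈ 60.3 km.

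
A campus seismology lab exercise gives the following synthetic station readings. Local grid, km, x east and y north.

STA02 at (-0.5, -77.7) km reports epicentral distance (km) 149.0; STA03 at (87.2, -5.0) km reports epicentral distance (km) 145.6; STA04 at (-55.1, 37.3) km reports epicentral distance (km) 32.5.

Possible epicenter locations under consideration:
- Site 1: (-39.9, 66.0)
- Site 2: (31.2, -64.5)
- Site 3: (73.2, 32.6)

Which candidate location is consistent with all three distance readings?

For each candidate, compare |candidate − station| to the reported distance:
Site 1: residuals STA02 0.0, STA03 0.0, STA04 0.0 → max 0.0 km
Site 2: residuals STA02 114.7, STA03 63.9, STA04 101.0 → max 114.7 km
Site 3: residuals STA02 16.3, STA03 105.5, STA04 95.9 → max 105.5 km
Only Site 1 has all residuals ≈ 0.

Site 1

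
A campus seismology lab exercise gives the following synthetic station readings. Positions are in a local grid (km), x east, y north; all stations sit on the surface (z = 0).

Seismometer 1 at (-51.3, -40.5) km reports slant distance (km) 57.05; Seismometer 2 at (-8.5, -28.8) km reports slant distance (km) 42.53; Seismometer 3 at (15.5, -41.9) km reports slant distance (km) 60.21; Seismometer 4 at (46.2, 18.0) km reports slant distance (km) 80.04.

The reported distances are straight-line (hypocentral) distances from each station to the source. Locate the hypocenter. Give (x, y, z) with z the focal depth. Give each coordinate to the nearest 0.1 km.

Each station gives a sphere (x−x_i)² + (y−y_i)² + z² = d_i² (stations at z=0).
Subtracting the Seismometer 1 sphere from Seismometer 2 and Seismometer 3: z² cancels, leaving linear equations in x and y:
85.6 x + 23.4 y = -1924.35
133.6 x − 2.8 y = -2646.62
Solving: x ≈ -20.000, y ≈ -9.074 km (keep extra digits for the depth step; rounded: -20.0, -9.1).
Then from the Seismometer 1 sphere: z² = 57.05² − (x + 51.3)² − (y + 40.5)² with x = -20.000, y = -9.074, so z ≈ 35.881 ≈ 35.9 km.
Check against Seismometer 4 (with the unrounded solution): distance 80.02 ≈ 80.04 km. ✓

(-20.0, -9.1, 35.9)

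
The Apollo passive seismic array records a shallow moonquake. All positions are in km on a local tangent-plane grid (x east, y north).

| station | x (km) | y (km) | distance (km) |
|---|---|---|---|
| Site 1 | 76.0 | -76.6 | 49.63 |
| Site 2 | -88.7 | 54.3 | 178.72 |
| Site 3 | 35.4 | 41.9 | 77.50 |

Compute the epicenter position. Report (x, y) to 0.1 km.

x ≈ 70.3 km, y ≈ -27.3 km

Circle about each station: (x − 76.0)² + (y + 76.6)² = 49.63²; (x + 88.7)² + (y − 54.3)² = 178.72²; (x − 35.4)² + (y − 41.9)² = 77.50².
Subtracting pairs of circle equations eliminates x²+y² and gives linear equations (the radical axes):
-329.4 x + 261.8 y = -30305.08
-81.2 x + 237.0 y = -12177.90
Solving the 2×2 system: x ≈ 70.3, y ≈ -27.3 km.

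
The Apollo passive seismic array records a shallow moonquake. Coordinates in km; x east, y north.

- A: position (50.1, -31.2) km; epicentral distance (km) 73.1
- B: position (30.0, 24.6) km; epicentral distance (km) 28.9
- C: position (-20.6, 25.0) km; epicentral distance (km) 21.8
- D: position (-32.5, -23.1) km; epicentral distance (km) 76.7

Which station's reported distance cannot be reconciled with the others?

D

Solve using three stations at a time. Using A, B, C (subtract circle equations pairwise → linear system) gives (x, y) ≈ (1.1, 23.1).
Distances from that point to each station vs reported:
  A: calculated 73.1 vs reported 73.1 → residual 0.0 km
  B: calculated 28.9 vs reported 28.9 → residual 0.0 km
  C: calculated 21.8 vs reported 21.8 → residual 0.0 km
  D: calculated 57.1 vs reported 76.7 → residual 19.6 km
A, B, C are mutually consistent (residuals ≈ 0); D is off by 19.6 km.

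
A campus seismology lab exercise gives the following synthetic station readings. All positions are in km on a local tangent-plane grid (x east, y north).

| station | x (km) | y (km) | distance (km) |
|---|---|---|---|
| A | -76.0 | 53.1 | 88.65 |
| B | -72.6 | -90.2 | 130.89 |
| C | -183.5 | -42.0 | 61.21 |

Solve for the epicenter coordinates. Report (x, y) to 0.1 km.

(-154.5, 11.9)

Circle about each station: (x + 76.0)² + (y − 53.1)² = 88.65²; (x + 72.6)² + (y + 90.2)² = 130.89²; (x + 183.5)² + (y + 42.0)² = 61.21².
Subtracting pairs of circle equations eliminates x²+y² and gives linear equations (the radical axes):
6.8 x − 286.6 y = -4462.18
-215.0 x − 190.2 y = 30952.80
Solving the 2×2 system: x ≈ -154.5, y ≈ 11.9 km.
Check against A (with the unrounded x, y): √((x + 76.0)²+(y − 53.1)²) = 88.65 ≈ 88.65 km. ✓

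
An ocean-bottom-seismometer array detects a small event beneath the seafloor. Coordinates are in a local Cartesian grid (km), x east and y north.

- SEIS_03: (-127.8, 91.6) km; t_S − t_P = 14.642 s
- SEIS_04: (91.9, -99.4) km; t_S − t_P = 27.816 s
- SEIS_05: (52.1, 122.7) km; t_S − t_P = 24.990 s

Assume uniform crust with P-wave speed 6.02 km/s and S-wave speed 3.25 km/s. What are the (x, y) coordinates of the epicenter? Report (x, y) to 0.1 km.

(-76.5, 1.8)

Distance from S−P lag: d = Δt · v_P v_S / (v_P − v_S) = Δt · (6.02·3.25)/(6.02−3.25) ≈ 7.0632·Δt.
So d_SEIS_03 = 103.42, d_SEIS_04 = 196.47, d_SEIS_05 = 176.51 km.
Circle about each station: (x + 127.8)² + (y − 91.6)² = 103.42²; (x − 91.9)² + (y + 99.4)² = 196.47²; (x − 52.1)² + (y − 122.7)² = 176.51².
Subtracting the SEIS_03 equation from the SEIS_04 and SEIS_05 equations removes the quadratic terms:
439.4 x − 382.0 y = -34302.19
359.8 x + 62.2 y = -27413.78
Solving the 2×2 system: x ≈ -76.5, y ≈ 1.8 km.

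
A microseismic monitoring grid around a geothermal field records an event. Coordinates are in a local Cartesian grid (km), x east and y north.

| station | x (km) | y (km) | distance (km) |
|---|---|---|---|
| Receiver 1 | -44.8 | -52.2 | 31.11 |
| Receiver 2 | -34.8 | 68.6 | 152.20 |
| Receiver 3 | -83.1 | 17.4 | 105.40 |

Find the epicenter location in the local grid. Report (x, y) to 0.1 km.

x ≈ -50.4 km, y ≈ -82.8 km

Circle about each station: (x + 44.8)² + (y + 52.2)² = 31.11²; (x + 34.8)² + (y − 68.6)² = 152.20²; (x + 83.1)² + (y − 17.4)² = 105.40².
Subtracting pairs of circle equations eliminates x²+y² and gives linear equations (the radical axes):
20.0 x + 241.6 y = -21011.89
-76.6 x + 139.2 y = -7664.84
Solving the 2×2 system: x ≈ -50.4, y ≈ -82.8 km.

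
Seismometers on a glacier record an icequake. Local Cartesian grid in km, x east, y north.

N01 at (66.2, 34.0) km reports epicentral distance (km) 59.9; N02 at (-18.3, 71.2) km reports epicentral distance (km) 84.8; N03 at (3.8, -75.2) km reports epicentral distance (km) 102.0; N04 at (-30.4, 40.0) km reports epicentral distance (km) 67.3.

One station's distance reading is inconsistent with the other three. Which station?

N03

Solve using three stations at a time. Using N01, N02, N04 (subtract circle equations pairwise → linear system) gives (x, y) ≈ (20.2, -4.3).
Distances from that point to each station vs reported:
  N01: calculated 59.9 vs reported 59.9 → residual 0.0 km
  N02: calculated 84.8 vs reported 84.8 → residual 0.0 km
  N03: calculated 72.7 vs reported 102.0 → residual 29.3 km
  N04: calculated 67.3 vs reported 67.3 → residual 0.0 km
N01, N02, N04 are mutually consistent (residuals ≈ 0); N03 is off by 29.3 km.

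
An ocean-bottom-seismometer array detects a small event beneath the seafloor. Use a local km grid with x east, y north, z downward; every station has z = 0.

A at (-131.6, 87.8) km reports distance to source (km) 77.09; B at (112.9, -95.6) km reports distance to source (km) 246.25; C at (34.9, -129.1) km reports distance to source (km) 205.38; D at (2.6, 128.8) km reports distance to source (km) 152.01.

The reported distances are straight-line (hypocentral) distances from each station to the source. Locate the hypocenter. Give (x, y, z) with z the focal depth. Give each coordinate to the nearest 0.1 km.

Each station gives a sphere (x−x_i)² + (y−y_i)² + z² = d_i² (stations at z=0).
Subtracting the A sphere from B and C: z² cancels, leaving linear equations in x and y:
489.0 x − 366.8 y = -57837.82
333.0 x − 433.8 y = -43380.66
Solving: x ≈ -101.996, y ≈ 21.706 km (keep extra digits for the depth step; rounded: -102.0, 21.7).
Then from the A sphere: z² = 77.09² − (x + 131.6)² − (y − 87.8)² with x = -101.996, y = 21.706, so z ≈ 26.421 ≈ 26.4 km.

x ≈ -102.0 km, y ≈ 21.7 km, depth ≈ 26.4 km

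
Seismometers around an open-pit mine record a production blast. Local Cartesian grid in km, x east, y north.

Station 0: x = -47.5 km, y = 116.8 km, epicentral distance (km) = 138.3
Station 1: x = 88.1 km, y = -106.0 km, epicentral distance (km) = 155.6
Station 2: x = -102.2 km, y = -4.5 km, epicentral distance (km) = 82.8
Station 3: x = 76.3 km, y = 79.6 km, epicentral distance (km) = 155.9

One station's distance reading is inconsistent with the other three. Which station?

Solve using three stations at a time. Using Station 0, Station 1, Station 3 (subtract circle equations pairwise → linear system) gives (x, y) ≈ (-42.4, -21.4).
Distances from that point to each station vs reported:
  Station 0: calculated 138.3 vs reported 138.3 → residual 0.0 km
  Station 1: calculated 155.6 vs reported 155.6 → residual 0.0 km
  Station 2: calculated 62.1 vs reported 82.8 → residual 20.7 km
  Station 3: calculated 155.9 vs reported 155.9 → residual 0.0 km
Station 0, Station 1, Station 3 are mutually consistent (residuals ≈ 0); Station 2 is off by 20.7 km.

Station 2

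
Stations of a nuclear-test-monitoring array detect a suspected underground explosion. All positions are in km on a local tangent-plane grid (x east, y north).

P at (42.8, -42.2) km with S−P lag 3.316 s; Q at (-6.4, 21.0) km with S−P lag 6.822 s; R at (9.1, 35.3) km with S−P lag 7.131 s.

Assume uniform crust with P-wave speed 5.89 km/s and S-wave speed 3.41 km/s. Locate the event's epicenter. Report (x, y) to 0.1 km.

(33.8, -16.9)

Distance from S−P lag: d = Δt · v_P v_S / (v_P − v_S) = Δt · (5.89·3.41)/(5.89−3.41) ≈ 8.0988·Δt.
So d_P = 26.86, d_Q = 55.25, d_R = 57.75 km.
Circle about each station: (x − 42.8)² + (y + 42.2)² = 26.86²; (x + 6.4)² + (y − 21.0)² = 55.25²; (x − 9.1)² + (y − 35.3)² = 57.75².
Subtracting the P equation from the Q and R equations removes the quadratic terms:
-98.4 x + 126.4 y = -5461.82
-67.4 x + 155.0 y = -4897.38
Solving the 2×2 system: x ≈ 33.8, y ≈ -16.9 km.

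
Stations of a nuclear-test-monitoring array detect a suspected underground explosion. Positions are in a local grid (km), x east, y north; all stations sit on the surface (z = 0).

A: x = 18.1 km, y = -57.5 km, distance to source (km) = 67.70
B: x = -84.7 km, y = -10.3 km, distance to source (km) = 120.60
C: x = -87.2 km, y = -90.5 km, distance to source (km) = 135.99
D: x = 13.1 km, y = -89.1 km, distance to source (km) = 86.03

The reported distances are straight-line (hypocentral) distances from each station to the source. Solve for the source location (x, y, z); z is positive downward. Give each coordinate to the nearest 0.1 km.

Each station gives a sphere (x−x_i)² + (y−y_i)² + z² = d_i² (stations at z=0).
Subtracting the A sphere from B and C: z² cancels, leaving linear equations in x and y:
-205.6 x + 94.4 y = -6314.75
-210.6 x − 66.0 y = -1749.76
Solving: x ≈ 17.398, y ≈ -29.002 km (keep extra digits for the depth step; rounded: 17.4, -29.0).
Then from the A sphere: z² = 67.70² − (x − 18.1)² − (y + 57.5)² with x = 17.398, y = -29.002, so z ≈ 61.406 ≈ 61.4 km.
Check against D (with the unrounded solution): distance 86.03 ≈ 86.03 km. ✓

(17.4, -29.0, 61.4)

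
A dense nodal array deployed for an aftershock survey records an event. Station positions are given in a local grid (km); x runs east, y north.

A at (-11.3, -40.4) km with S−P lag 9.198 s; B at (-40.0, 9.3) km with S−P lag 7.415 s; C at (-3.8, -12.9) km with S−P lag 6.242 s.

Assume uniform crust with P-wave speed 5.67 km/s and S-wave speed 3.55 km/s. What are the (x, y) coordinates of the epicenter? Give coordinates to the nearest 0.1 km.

23.5 km east, 39.7 km north

Distance from S−P lag: d = Δt · v_P v_S / (v_P − v_S) = Δt · (5.67·3.55)/(5.67−3.55) ≈ 9.4946·Δt.
So d_A = 87.33, d_B = 70.40, d_C = 59.27 km.
Circle about each station: (x + 11.3)² + (y + 40.4)² = 87.33²; (x + 40.0)² + (y − 9.3)² = 70.40²; (x + 3.8)² + (y + 12.9)² = 59.27².
Subtracting the A equation from the B and C equations removes the quadratic terms:
-57.4 x + 99.4 y = 2597.01
15.0 x + 55.0 y = 2534.60
Solving the 2×2 system: x ≈ 23.5, y ≈ 39.7 km.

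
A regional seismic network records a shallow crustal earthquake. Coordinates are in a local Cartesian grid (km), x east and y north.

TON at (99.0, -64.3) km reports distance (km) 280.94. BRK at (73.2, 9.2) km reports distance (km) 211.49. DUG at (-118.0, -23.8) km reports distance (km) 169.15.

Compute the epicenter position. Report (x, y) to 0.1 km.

(-90.5, 143.1)

Circle about each station: (x − 99.0)² + (y + 64.3)² = 280.94²; (x − 73.2)² + (y − 9.2)² = 211.49²; (x + 118.0)² + (y + 23.8)² = 169.15².
Subtracting the TON equation from the BRK and DUG equations removes the quadratic terms:
-51.6 x + 147.0 y = 25706.65
-434.0 x + 81.0 y = 50870.51
Solving the 2×2 system: x ≈ -90.5, y ≈ 143.1 km.
Check against TON (with the unrounded x, y): √((x − 99.0)²+(y + 64.3)²) = 280.94 ≈ 280.94 km. ✓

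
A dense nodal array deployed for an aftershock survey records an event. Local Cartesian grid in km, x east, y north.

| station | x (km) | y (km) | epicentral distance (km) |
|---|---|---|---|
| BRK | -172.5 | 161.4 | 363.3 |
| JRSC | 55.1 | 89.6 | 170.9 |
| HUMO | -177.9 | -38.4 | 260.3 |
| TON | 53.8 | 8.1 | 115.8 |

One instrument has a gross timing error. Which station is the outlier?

Solve using three stations at a time. Using BRK, HUMO, TON (subtract circle equations pairwise → linear system) gives (x, y) ≈ (73.5, -106.0).
Distances from that point to each station vs reported:
  BRK: calculated 363.3 vs reported 363.3 → residual 0.0 km
  JRSC: calculated 196.4 vs reported 170.9 → residual 25.5 km
  HUMO: calculated 260.3 vs reported 260.3 → residual 0.0 km
  TON: calculated 115.7 vs reported 115.8 → residual 0.1 km
BRK, HUMO, TON are mutually consistent (residuals ≈ 0); JRSC is off by 25.5 km.

JRSC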